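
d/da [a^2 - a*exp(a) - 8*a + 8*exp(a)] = -a*exp(a) + 2*a + 7*exp(a) - 8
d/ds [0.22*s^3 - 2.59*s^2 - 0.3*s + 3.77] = 0.66*s^2 - 5.18*s - 0.3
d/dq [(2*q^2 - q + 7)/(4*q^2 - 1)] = (4*q^2 - 60*q + 1)/(16*q^4 - 8*q^2 + 1)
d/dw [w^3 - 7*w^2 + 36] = w*(3*w - 14)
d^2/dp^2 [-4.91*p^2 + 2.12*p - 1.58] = -9.82000000000000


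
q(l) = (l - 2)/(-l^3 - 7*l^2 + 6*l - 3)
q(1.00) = 0.20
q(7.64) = -0.01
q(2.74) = -0.01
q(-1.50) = 0.14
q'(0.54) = -1.44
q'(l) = (l - 2)*(3*l^2 + 14*l - 6)/(-l^3 - 7*l^2 + 6*l - 3)^2 + 1/(-l^3 - 7*l^2 + 6*l - 3) = (-l^3 - 7*l^2 + 6*l + (l - 2)*(3*l^2 + 14*l - 6) - 3)/(l^3 + 7*l^2 - 6*l + 3)^2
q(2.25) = -0.01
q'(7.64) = 0.00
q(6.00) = -0.00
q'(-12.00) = -0.00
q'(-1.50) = 0.08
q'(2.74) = -0.01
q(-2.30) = 0.10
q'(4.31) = 0.00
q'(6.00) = 0.00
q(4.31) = -0.01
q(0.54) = 0.75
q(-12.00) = -0.02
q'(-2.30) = 0.03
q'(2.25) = -0.02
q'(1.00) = -0.64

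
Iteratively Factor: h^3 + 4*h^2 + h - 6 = (h - 1)*(h^2 + 5*h + 6) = (h - 1)*(h + 3)*(h + 2)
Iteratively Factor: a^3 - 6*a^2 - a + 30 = (a - 5)*(a^2 - a - 6) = (a - 5)*(a - 3)*(a + 2)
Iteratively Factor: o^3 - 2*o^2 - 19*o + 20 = (o - 5)*(o^2 + 3*o - 4) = (o - 5)*(o + 4)*(o - 1)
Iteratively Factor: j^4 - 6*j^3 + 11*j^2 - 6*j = (j - 3)*(j^3 - 3*j^2 + 2*j) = (j - 3)*(j - 2)*(j^2 - j) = j*(j - 3)*(j - 2)*(j - 1)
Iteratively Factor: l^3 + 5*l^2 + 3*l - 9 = (l + 3)*(l^2 + 2*l - 3) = (l - 1)*(l + 3)*(l + 3)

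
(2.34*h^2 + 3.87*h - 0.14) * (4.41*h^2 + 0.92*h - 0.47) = 10.3194*h^4 + 19.2195*h^3 + 1.8432*h^2 - 1.9477*h + 0.0658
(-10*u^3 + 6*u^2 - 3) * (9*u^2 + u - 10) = -90*u^5 + 44*u^4 + 106*u^3 - 87*u^2 - 3*u + 30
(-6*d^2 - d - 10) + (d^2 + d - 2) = -5*d^2 - 12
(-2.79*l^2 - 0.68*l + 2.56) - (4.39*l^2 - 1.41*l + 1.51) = -7.18*l^2 + 0.73*l + 1.05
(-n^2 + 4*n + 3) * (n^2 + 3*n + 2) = -n^4 + n^3 + 13*n^2 + 17*n + 6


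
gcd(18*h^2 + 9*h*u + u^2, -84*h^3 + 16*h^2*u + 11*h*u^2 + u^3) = 6*h + u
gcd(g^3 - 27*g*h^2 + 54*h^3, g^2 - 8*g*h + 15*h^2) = g - 3*h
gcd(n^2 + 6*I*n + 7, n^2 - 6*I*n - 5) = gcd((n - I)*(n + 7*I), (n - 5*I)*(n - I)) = n - I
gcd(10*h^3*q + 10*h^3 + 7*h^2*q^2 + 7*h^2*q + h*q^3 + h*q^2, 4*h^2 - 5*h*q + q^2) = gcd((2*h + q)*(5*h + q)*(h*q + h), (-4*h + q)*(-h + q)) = 1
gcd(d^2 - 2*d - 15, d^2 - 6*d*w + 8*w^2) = 1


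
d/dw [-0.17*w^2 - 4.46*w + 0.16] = -0.34*w - 4.46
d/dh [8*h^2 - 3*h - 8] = 16*h - 3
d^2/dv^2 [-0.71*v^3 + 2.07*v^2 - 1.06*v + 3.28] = 4.14 - 4.26*v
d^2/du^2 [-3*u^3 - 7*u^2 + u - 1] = -18*u - 14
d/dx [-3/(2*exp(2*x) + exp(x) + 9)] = (12*exp(x) + 3)*exp(x)/(2*exp(2*x) + exp(x) + 9)^2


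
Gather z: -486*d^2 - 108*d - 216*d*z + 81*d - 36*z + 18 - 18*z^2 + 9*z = -486*d^2 - 27*d - 18*z^2 + z*(-216*d - 27) + 18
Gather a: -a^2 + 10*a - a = -a^2 + 9*a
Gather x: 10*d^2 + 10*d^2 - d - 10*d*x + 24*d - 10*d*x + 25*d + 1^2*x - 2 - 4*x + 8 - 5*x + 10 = 20*d^2 + 48*d + x*(-20*d - 8) + 16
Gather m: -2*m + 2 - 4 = -2*m - 2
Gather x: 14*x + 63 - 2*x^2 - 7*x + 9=-2*x^2 + 7*x + 72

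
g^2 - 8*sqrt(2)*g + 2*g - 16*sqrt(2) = (g + 2)*(g - 8*sqrt(2))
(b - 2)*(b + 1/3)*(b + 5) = b^3 + 10*b^2/3 - 9*b - 10/3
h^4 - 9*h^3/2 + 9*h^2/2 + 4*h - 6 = (h - 2)^2*(h - 3/2)*(h + 1)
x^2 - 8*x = x*(x - 8)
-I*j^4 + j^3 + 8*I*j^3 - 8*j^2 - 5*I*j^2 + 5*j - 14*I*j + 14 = (j - 7)*(j - 2)*(j + I)*(-I*j - I)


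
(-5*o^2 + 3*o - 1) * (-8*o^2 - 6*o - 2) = 40*o^4 + 6*o^3 + 2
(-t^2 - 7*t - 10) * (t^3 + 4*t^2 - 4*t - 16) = -t^5 - 11*t^4 - 34*t^3 + 4*t^2 + 152*t + 160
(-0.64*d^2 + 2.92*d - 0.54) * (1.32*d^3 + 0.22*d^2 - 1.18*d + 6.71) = -0.8448*d^5 + 3.7136*d^4 + 0.6848*d^3 - 7.8588*d^2 + 20.2304*d - 3.6234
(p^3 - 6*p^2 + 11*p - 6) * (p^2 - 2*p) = p^5 - 8*p^4 + 23*p^3 - 28*p^2 + 12*p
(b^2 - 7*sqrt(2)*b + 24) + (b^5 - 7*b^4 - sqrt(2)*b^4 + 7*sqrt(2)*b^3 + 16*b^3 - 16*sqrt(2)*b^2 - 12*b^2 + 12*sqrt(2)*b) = b^5 - 7*b^4 - sqrt(2)*b^4 + 7*sqrt(2)*b^3 + 16*b^3 - 16*sqrt(2)*b^2 - 11*b^2 + 5*sqrt(2)*b + 24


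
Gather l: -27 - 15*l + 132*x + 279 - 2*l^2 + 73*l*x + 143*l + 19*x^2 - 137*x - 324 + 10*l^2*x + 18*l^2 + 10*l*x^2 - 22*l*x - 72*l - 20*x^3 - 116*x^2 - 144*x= l^2*(10*x + 16) + l*(10*x^2 + 51*x + 56) - 20*x^3 - 97*x^2 - 149*x - 72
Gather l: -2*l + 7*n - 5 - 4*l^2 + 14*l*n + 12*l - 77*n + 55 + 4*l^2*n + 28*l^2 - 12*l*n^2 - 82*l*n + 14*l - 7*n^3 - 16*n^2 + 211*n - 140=l^2*(4*n + 24) + l*(-12*n^2 - 68*n + 24) - 7*n^3 - 16*n^2 + 141*n - 90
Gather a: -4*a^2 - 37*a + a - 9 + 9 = -4*a^2 - 36*a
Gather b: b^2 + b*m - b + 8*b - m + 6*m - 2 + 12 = b^2 + b*(m + 7) + 5*m + 10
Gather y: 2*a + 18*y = 2*a + 18*y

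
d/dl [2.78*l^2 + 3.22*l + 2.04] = 5.56*l + 3.22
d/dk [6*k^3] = 18*k^2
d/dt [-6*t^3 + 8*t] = 8 - 18*t^2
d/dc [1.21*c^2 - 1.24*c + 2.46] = 2.42*c - 1.24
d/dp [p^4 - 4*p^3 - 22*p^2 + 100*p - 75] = 4*p^3 - 12*p^2 - 44*p + 100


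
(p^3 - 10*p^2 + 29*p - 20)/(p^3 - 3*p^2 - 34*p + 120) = (p - 1)/(p + 6)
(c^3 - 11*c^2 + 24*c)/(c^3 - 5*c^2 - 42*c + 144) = c/(c + 6)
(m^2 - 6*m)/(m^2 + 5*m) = (m - 6)/(m + 5)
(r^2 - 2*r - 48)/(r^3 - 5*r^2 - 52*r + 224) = (r + 6)/(r^2 + 3*r - 28)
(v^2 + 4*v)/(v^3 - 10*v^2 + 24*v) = (v + 4)/(v^2 - 10*v + 24)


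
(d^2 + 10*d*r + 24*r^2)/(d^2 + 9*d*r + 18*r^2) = (d + 4*r)/(d + 3*r)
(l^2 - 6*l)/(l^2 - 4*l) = (l - 6)/(l - 4)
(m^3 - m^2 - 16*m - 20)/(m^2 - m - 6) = (m^2 - 3*m - 10)/(m - 3)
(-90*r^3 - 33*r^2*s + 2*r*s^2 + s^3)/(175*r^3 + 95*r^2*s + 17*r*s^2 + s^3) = (-18*r^2 - 3*r*s + s^2)/(35*r^2 + 12*r*s + s^2)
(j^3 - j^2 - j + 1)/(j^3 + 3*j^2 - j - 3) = (j - 1)/(j + 3)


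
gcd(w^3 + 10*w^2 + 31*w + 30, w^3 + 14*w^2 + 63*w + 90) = w^2 + 8*w + 15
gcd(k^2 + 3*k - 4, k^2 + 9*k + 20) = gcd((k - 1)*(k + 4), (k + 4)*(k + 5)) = k + 4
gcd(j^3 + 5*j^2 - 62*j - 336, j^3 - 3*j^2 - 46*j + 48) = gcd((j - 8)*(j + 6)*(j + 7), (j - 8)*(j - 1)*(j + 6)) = j^2 - 2*j - 48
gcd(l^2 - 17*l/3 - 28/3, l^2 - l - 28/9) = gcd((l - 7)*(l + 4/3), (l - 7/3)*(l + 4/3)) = l + 4/3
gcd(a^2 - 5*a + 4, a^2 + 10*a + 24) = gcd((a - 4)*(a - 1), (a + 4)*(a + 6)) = 1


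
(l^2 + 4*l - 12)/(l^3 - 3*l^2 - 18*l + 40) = (l + 6)/(l^2 - l - 20)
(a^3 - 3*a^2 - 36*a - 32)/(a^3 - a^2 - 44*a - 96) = (a + 1)/(a + 3)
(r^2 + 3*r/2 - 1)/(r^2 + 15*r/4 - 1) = 2*(2*r^2 + 3*r - 2)/(4*r^2 + 15*r - 4)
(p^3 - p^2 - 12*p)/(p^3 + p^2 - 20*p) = (p + 3)/(p + 5)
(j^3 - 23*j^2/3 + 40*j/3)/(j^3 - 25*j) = (j - 8/3)/(j + 5)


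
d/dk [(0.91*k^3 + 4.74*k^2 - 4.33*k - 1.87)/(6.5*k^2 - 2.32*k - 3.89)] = (5.915*k^4 - 4.2224*k^3 + 6.52849999999999*k^2 - 12.5672*k + 12.5053)/(42.25*k^4 - 30.16*k^3 - 45.1876*k^2 + 18.0496*k + 15.1321)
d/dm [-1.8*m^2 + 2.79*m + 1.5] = 2.79 - 3.6*m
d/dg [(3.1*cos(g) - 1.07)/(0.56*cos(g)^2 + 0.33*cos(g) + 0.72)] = (1.736*cos(g)^2 - 1.1984*cos(g) - 2.5851)*sin(g)/(0.3136*cos(g)^4 + 0.3696*cos(g)^3 + 0.9153*cos(g)^2 + 0.4752*cos(g) + 0.5184)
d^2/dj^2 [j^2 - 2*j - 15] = 2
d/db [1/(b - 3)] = -1/(b - 3)^2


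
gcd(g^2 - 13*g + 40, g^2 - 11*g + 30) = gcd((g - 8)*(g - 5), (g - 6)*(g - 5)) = g - 5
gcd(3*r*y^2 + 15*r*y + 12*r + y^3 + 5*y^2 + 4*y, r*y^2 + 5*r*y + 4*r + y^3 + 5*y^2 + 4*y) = y^2 + 5*y + 4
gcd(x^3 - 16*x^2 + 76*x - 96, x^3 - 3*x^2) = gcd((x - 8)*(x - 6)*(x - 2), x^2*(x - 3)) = 1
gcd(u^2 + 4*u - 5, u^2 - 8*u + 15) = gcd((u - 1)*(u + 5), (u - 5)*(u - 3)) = 1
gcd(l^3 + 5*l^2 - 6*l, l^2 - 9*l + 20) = 1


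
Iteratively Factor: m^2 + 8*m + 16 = (m + 4)*(m + 4)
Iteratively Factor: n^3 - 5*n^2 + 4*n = (n - 1)*(n^2 - 4*n) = (n - 4)*(n - 1)*(n)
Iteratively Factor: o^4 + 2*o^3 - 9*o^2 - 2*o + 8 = (o + 4)*(o^3 - 2*o^2 - o + 2) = (o - 2)*(o + 4)*(o^2 - 1) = (o - 2)*(o - 1)*(o + 4)*(o + 1)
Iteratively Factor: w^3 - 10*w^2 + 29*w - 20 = (w - 1)*(w^2 - 9*w + 20) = (w - 5)*(w - 1)*(w - 4)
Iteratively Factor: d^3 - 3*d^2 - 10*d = (d)*(d^2 - 3*d - 10) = d*(d - 5)*(d + 2)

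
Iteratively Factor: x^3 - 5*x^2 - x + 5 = (x - 1)*(x^2 - 4*x - 5) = (x - 1)*(x + 1)*(x - 5)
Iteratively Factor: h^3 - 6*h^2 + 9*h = (h)*(h^2 - 6*h + 9) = h*(h - 3)*(h - 3)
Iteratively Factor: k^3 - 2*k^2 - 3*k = (k + 1)*(k^2 - 3*k) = k*(k + 1)*(k - 3)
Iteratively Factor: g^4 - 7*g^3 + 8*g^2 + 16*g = (g + 1)*(g^3 - 8*g^2 + 16*g) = g*(g + 1)*(g^2 - 8*g + 16) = g*(g - 4)*(g + 1)*(g - 4)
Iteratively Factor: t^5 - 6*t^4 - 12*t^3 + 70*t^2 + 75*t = (t - 5)*(t^4 - t^3 - 17*t^2 - 15*t) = (t - 5)*(t + 1)*(t^3 - 2*t^2 - 15*t) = t*(t - 5)*(t + 1)*(t^2 - 2*t - 15) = t*(t - 5)*(t + 1)*(t + 3)*(t - 5)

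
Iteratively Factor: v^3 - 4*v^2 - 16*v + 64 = (v + 4)*(v^2 - 8*v + 16) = (v - 4)*(v + 4)*(v - 4)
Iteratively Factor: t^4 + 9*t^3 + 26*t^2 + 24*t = (t)*(t^3 + 9*t^2 + 26*t + 24) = t*(t + 2)*(t^2 + 7*t + 12) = t*(t + 2)*(t + 4)*(t + 3)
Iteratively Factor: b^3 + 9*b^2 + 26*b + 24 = (b + 2)*(b^2 + 7*b + 12) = (b + 2)*(b + 4)*(b + 3)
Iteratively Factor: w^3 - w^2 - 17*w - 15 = (w - 5)*(w^2 + 4*w + 3) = (w - 5)*(w + 3)*(w + 1)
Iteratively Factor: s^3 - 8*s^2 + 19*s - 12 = (s - 4)*(s^2 - 4*s + 3) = (s - 4)*(s - 3)*(s - 1)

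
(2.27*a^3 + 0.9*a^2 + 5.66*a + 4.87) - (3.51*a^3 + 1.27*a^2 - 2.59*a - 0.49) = -1.24*a^3 - 0.37*a^2 + 8.25*a + 5.36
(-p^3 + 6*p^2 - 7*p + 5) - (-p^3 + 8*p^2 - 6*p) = -2*p^2 - p + 5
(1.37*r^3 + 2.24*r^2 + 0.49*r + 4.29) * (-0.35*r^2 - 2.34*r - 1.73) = -0.4795*r^5 - 3.9898*r^4 - 7.7832*r^3 - 6.5233*r^2 - 10.8863*r - 7.4217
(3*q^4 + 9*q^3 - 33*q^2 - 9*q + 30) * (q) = 3*q^5 + 9*q^4 - 33*q^3 - 9*q^2 + 30*q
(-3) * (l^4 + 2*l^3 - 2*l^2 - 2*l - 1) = -3*l^4 - 6*l^3 + 6*l^2 + 6*l + 3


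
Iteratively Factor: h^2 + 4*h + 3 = (h + 1)*(h + 3)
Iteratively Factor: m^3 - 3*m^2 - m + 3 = (m - 3)*(m^2 - 1) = (m - 3)*(m + 1)*(m - 1)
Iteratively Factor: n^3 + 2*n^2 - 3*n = (n + 3)*(n^2 - n) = n*(n + 3)*(n - 1)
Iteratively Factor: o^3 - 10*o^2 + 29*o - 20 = (o - 5)*(o^2 - 5*o + 4) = (o - 5)*(o - 4)*(o - 1)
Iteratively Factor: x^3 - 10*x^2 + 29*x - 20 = (x - 4)*(x^2 - 6*x + 5) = (x - 5)*(x - 4)*(x - 1)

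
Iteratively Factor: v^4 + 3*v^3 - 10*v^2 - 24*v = (v + 2)*(v^3 + v^2 - 12*v) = (v - 3)*(v + 2)*(v^2 + 4*v) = v*(v - 3)*(v + 2)*(v + 4)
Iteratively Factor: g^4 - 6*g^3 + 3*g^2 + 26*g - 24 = (g - 4)*(g^3 - 2*g^2 - 5*g + 6) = (g - 4)*(g - 3)*(g^2 + g - 2) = (g - 4)*(g - 3)*(g - 1)*(g + 2)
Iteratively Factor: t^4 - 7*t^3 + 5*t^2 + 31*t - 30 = (t + 2)*(t^3 - 9*t^2 + 23*t - 15) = (t - 1)*(t + 2)*(t^2 - 8*t + 15) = (t - 5)*(t - 1)*(t + 2)*(t - 3)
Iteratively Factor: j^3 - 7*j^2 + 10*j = (j - 5)*(j^2 - 2*j) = (j - 5)*(j - 2)*(j)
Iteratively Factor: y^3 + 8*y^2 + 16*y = (y)*(y^2 + 8*y + 16) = y*(y + 4)*(y + 4)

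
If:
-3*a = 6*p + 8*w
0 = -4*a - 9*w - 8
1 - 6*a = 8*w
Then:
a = 73/22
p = 197/132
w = -26/11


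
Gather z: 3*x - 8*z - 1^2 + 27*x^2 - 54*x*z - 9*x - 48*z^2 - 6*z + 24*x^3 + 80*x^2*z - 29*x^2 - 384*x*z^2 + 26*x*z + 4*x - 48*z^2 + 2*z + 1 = 24*x^3 - 2*x^2 - 2*x + z^2*(-384*x - 96) + z*(80*x^2 - 28*x - 12)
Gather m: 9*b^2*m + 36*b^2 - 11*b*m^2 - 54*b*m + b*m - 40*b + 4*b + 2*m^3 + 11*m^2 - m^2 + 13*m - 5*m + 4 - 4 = 36*b^2 - 36*b + 2*m^3 + m^2*(10 - 11*b) + m*(9*b^2 - 53*b + 8)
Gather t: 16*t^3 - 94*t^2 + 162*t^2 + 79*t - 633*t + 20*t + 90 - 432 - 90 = 16*t^3 + 68*t^2 - 534*t - 432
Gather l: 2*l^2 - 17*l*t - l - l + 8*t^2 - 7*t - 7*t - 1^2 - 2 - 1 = 2*l^2 + l*(-17*t - 2) + 8*t^2 - 14*t - 4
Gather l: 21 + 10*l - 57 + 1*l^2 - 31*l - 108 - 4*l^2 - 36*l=-3*l^2 - 57*l - 144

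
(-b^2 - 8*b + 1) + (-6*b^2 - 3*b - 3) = -7*b^2 - 11*b - 2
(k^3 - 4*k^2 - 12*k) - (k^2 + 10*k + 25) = k^3 - 5*k^2 - 22*k - 25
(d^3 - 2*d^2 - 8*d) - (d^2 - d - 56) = d^3 - 3*d^2 - 7*d + 56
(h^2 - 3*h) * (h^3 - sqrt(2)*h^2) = h^5 - 3*h^4 - sqrt(2)*h^4 + 3*sqrt(2)*h^3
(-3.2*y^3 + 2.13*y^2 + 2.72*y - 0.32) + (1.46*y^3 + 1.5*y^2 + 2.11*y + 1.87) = -1.74*y^3 + 3.63*y^2 + 4.83*y + 1.55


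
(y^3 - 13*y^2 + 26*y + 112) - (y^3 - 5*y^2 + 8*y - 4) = -8*y^2 + 18*y + 116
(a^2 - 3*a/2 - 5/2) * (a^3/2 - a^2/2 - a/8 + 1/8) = a^5/2 - 5*a^4/4 - 5*a^3/8 + 25*a^2/16 + a/8 - 5/16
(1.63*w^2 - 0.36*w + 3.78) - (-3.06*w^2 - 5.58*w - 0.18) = 4.69*w^2 + 5.22*w + 3.96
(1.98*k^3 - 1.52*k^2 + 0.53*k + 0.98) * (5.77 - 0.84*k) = -1.6632*k^4 + 12.7014*k^3 - 9.2156*k^2 + 2.2349*k + 5.6546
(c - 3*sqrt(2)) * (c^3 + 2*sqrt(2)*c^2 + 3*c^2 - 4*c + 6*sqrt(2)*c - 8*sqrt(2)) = c^4 - sqrt(2)*c^3 + 3*c^3 - 16*c^2 - 3*sqrt(2)*c^2 - 36*c + 4*sqrt(2)*c + 48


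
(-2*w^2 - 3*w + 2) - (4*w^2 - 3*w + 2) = -6*w^2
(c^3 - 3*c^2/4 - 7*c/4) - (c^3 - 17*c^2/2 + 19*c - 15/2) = 31*c^2/4 - 83*c/4 + 15/2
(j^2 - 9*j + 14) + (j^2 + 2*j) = 2*j^2 - 7*j + 14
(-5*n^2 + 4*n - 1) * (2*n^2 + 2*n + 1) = -10*n^4 - 2*n^3 + n^2 + 2*n - 1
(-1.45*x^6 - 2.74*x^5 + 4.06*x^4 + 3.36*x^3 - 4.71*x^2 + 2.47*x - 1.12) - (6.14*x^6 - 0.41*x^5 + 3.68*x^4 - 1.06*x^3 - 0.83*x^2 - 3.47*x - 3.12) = -7.59*x^6 - 2.33*x^5 + 0.379999999999999*x^4 + 4.42*x^3 - 3.88*x^2 + 5.94*x + 2.0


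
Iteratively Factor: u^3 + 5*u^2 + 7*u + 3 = (u + 1)*(u^2 + 4*u + 3) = (u + 1)^2*(u + 3)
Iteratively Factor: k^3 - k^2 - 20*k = (k + 4)*(k^2 - 5*k) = k*(k + 4)*(k - 5)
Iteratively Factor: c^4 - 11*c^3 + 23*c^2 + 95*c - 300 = (c - 5)*(c^3 - 6*c^2 - 7*c + 60) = (c - 5)^2*(c^2 - c - 12) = (c - 5)^2*(c + 3)*(c - 4)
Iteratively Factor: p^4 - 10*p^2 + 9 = (p + 3)*(p^3 - 3*p^2 - p + 3) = (p - 1)*(p + 3)*(p^2 - 2*p - 3) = (p - 1)*(p + 1)*(p + 3)*(p - 3)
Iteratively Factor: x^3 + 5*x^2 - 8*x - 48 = (x - 3)*(x^2 + 8*x + 16) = (x - 3)*(x + 4)*(x + 4)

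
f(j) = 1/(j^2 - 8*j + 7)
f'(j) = (8 - 2*j)/(j^2 - 8*j + 7)^2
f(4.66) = -0.12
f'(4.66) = -0.02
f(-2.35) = 0.03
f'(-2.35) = 0.01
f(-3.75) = 0.02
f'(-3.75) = 0.01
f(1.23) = -0.75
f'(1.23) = 3.15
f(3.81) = -0.11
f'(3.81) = 0.00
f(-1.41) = 0.05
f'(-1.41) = 0.03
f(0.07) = 0.16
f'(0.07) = 0.19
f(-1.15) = 0.06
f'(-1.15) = 0.03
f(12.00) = 0.02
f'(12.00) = -0.00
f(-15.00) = 0.00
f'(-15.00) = 0.00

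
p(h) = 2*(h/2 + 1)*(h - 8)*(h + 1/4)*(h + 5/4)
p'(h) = 2*(h/2 + 1)*(h - 8)*(h + 1/4) + 2*(h/2 + 1)*(h - 8)*(h + 5/4) + 2*(h/2 + 1)*(h + 1/4)*(h + 5/4) + (h - 8)*(h + 1/4)*(h + 5/4)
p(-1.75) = -1.83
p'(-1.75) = -2.25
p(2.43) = -243.36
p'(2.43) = -168.18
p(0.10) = -7.84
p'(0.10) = -30.94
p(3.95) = -526.29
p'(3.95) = -185.02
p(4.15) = -562.58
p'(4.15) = -177.39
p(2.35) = -230.05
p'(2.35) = -164.55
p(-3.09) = 63.17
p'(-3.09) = -120.22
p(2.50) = -255.23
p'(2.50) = -171.19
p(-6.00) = 1529.50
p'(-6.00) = -1079.62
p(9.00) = 1042.94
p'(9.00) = 1352.25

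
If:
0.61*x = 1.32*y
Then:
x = 2.16393442622951*y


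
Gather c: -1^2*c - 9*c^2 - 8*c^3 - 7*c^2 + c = -8*c^3 - 16*c^2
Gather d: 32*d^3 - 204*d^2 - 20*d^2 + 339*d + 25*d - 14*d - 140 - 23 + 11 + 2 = 32*d^3 - 224*d^2 + 350*d - 150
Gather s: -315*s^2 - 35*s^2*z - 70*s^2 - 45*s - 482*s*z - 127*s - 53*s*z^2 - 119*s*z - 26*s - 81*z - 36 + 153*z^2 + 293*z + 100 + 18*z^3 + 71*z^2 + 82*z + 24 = s^2*(-35*z - 385) + s*(-53*z^2 - 601*z - 198) + 18*z^3 + 224*z^2 + 294*z + 88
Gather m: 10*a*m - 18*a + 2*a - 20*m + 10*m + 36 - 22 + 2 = -16*a + m*(10*a - 10) + 16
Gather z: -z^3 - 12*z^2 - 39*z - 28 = -z^3 - 12*z^2 - 39*z - 28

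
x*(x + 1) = x^2 + x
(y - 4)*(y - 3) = y^2 - 7*y + 12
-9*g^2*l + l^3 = l*(-3*g + l)*(3*g + l)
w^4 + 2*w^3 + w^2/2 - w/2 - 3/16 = (w - 1/2)*(w + 1/2)^2*(w + 3/2)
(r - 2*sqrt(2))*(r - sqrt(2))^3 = r^4 - 5*sqrt(2)*r^3 + 18*r^2 - 14*sqrt(2)*r + 8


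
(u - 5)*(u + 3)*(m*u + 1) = m*u^3 - 2*m*u^2 - 15*m*u + u^2 - 2*u - 15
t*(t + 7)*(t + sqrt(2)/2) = t^3 + sqrt(2)*t^2/2 + 7*t^2 + 7*sqrt(2)*t/2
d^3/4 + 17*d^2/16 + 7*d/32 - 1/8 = (d/4 + 1)*(d - 1/4)*(d + 1/2)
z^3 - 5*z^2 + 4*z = z*(z - 4)*(z - 1)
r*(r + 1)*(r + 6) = r^3 + 7*r^2 + 6*r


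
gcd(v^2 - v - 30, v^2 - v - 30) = v^2 - v - 30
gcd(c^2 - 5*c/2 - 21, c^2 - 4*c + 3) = 1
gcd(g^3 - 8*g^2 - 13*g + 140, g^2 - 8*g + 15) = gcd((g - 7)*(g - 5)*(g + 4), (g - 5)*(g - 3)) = g - 5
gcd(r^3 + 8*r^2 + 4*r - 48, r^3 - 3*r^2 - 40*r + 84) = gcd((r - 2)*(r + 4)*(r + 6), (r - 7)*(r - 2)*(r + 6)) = r^2 + 4*r - 12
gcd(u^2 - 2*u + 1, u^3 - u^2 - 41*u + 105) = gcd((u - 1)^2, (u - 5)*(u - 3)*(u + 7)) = 1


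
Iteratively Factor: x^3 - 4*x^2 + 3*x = (x - 3)*(x^2 - x) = x*(x - 3)*(x - 1)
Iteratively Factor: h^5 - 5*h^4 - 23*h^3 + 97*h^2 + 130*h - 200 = (h - 1)*(h^4 - 4*h^3 - 27*h^2 + 70*h + 200) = (h - 1)*(h + 4)*(h^3 - 8*h^2 + 5*h + 50) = (h - 5)*(h - 1)*(h + 4)*(h^2 - 3*h - 10) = (h - 5)*(h - 1)*(h + 2)*(h + 4)*(h - 5)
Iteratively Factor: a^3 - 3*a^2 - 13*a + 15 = (a + 3)*(a^2 - 6*a + 5) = (a - 5)*(a + 3)*(a - 1)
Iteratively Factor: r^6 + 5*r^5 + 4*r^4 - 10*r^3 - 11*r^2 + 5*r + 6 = (r + 1)*(r^5 + 4*r^4 - 10*r^2 - r + 6) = (r + 1)*(r + 2)*(r^4 + 2*r^3 - 4*r^2 - 2*r + 3) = (r + 1)^2*(r + 2)*(r^3 + r^2 - 5*r + 3) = (r + 1)^2*(r + 2)*(r + 3)*(r^2 - 2*r + 1) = (r - 1)*(r + 1)^2*(r + 2)*(r + 3)*(r - 1)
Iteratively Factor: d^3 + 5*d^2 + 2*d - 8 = (d - 1)*(d^2 + 6*d + 8) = (d - 1)*(d + 2)*(d + 4)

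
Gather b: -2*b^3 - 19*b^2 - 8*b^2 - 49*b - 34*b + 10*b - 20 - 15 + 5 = -2*b^3 - 27*b^2 - 73*b - 30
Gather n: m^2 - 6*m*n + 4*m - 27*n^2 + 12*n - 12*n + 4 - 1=m^2 - 6*m*n + 4*m - 27*n^2 + 3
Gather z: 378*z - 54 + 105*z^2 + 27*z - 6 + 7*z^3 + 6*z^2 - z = 7*z^3 + 111*z^2 + 404*z - 60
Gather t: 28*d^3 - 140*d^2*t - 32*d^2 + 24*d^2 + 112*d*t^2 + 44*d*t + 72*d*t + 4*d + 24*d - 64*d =28*d^3 - 8*d^2 + 112*d*t^2 - 36*d + t*(-140*d^2 + 116*d)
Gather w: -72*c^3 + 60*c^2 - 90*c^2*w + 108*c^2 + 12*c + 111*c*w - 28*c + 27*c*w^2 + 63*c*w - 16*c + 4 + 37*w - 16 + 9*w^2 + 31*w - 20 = -72*c^3 + 168*c^2 - 32*c + w^2*(27*c + 9) + w*(-90*c^2 + 174*c + 68) - 32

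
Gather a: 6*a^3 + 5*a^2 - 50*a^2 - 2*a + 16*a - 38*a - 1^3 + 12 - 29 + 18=6*a^3 - 45*a^2 - 24*a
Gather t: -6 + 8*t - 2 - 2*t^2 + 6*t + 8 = -2*t^2 + 14*t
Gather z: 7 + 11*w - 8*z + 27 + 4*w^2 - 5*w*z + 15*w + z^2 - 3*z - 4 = 4*w^2 + 26*w + z^2 + z*(-5*w - 11) + 30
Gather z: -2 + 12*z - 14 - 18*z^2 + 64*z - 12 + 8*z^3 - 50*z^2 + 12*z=8*z^3 - 68*z^2 + 88*z - 28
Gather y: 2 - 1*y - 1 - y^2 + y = 1 - y^2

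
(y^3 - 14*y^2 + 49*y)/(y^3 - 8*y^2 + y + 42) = y*(y - 7)/(y^2 - y - 6)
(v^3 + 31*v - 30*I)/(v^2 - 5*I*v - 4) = (v^2 + I*v + 30)/(v - 4*I)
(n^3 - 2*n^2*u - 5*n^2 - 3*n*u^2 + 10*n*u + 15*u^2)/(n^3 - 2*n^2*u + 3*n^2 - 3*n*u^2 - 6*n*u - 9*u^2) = (n - 5)/(n + 3)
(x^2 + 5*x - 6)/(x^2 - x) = (x + 6)/x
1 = 1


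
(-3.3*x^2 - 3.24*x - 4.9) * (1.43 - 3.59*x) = 11.847*x^3 + 6.9126*x^2 + 12.9578*x - 7.007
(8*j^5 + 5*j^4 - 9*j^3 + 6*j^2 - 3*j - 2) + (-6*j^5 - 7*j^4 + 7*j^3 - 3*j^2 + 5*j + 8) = 2*j^5 - 2*j^4 - 2*j^3 + 3*j^2 + 2*j + 6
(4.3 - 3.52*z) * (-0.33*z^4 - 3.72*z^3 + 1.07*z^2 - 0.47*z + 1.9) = 1.1616*z^5 + 11.6754*z^4 - 19.7624*z^3 + 6.2554*z^2 - 8.709*z + 8.17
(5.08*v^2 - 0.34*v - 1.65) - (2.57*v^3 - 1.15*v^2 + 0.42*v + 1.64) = -2.57*v^3 + 6.23*v^2 - 0.76*v - 3.29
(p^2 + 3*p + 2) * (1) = p^2 + 3*p + 2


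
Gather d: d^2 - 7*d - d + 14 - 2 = d^2 - 8*d + 12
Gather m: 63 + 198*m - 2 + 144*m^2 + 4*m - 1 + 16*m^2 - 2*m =160*m^2 + 200*m + 60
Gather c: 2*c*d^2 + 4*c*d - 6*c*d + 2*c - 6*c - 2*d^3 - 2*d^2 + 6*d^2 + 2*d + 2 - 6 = c*(2*d^2 - 2*d - 4) - 2*d^3 + 4*d^2 + 2*d - 4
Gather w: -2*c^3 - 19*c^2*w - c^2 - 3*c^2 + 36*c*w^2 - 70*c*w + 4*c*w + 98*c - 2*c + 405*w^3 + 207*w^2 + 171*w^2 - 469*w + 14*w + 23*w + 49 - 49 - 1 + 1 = -2*c^3 - 4*c^2 + 96*c + 405*w^3 + w^2*(36*c + 378) + w*(-19*c^2 - 66*c - 432)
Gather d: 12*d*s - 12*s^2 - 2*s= 12*d*s - 12*s^2 - 2*s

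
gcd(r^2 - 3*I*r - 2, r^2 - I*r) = r - I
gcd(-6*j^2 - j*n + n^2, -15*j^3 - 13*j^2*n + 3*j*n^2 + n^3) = 3*j - n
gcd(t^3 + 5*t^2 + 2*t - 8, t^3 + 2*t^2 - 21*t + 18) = t - 1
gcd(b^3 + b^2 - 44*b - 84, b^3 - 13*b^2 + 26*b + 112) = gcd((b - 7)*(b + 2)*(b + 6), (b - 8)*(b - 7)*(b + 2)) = b^2 - 5*b - 14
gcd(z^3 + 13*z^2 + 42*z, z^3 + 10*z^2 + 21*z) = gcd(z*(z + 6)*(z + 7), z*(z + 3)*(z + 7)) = z^2 + 7*z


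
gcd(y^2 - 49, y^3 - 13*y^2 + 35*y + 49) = y - 7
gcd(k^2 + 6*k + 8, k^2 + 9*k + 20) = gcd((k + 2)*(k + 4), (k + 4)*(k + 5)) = k + 4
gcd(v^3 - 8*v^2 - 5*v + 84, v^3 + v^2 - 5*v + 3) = v + 3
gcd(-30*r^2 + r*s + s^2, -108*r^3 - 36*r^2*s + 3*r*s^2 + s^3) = 6*r + s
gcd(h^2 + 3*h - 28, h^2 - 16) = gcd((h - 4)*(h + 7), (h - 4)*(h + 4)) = h - 4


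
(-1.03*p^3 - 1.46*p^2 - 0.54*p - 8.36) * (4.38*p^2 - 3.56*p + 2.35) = -4.5114*p^5 - 2.728*p^4 + 0.411899999999999*p^3 - 38.1254*p^2 + 28.4926*p - 19.646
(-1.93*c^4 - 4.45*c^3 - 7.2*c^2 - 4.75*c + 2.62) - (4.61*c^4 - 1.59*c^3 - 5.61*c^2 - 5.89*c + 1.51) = -6.54*c^4 - 2.86*c^3 - 1.59*c^2 + 1.14*c + 1.11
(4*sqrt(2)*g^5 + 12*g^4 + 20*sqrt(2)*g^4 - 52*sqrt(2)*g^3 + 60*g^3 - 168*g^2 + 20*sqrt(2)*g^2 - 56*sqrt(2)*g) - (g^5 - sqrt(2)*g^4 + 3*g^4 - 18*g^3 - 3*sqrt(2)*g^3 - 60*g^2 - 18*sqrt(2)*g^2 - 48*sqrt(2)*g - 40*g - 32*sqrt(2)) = -g^5 + 4*sqrt(2)*g^5 + 9*g^4 + 21*sqrt(2)*g^4 - 49*sqrt(2)*g^3 + 78*g^3 - 108*g^2 + 38*sqrt(2)*g^2 - 8*sqrt(2)*g + 40*g + 32*sqrt(2)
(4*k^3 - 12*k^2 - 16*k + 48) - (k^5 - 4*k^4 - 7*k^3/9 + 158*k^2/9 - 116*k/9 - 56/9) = -k^5 + 4*k^4 + 43*k^3/9 - 266*k^2/9 - 28*k/9 + 488/9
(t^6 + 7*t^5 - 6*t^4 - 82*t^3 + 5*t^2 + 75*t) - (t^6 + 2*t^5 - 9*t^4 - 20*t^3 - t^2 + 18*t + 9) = 5*t^5 + 3*t^4 - 62*t^3 + 6*t^2 + 57*t - 9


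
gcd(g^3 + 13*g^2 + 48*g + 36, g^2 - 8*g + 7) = 1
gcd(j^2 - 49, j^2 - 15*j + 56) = j - 7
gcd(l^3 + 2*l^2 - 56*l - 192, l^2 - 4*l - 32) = l^2 - 4*l - 32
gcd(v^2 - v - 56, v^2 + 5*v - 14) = v + 7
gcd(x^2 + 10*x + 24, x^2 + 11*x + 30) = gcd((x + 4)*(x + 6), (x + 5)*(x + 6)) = x + 6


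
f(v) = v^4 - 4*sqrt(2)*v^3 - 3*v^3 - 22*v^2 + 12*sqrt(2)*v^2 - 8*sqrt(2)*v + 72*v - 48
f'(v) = 4*v^3 - 12*sqrt(2)*v^2 - 9*v^2 - 44*v + 24*sqrt(2)*v - 8*sqrt(2) + 72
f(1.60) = 7.32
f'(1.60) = -5.51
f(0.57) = -16.54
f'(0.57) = 47.26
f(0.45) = -22.46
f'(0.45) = 51.27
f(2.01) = -0.32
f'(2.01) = -31.97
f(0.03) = -46.18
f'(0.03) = 60.36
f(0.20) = -36.13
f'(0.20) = 57.67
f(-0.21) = -60.88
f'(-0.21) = 61.62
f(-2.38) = -72.13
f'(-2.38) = -116.41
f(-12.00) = 34194.57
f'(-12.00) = -10470.37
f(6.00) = -438.82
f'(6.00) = -70.61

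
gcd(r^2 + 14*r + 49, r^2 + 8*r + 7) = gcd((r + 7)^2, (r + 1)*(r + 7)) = r + 7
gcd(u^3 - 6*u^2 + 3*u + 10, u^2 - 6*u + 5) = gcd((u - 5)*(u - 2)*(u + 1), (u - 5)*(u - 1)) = u - 5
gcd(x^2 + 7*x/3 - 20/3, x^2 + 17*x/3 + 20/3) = x + 4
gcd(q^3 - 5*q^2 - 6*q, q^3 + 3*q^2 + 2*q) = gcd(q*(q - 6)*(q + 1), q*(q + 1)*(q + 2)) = q^2 + q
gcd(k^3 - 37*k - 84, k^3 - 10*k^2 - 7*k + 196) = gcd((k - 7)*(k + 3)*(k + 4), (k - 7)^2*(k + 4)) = k^2 - 3*k - 28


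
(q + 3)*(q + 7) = q^2 + 10*q + 21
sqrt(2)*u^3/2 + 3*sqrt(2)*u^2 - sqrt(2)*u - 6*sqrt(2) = (u + 6)*(u - sqrt(2))*(sqrt(2)*u/2 + 1)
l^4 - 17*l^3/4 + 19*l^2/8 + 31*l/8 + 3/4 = (l - 3)*(l - 2)*(l + 1/4)*(l + 1/2)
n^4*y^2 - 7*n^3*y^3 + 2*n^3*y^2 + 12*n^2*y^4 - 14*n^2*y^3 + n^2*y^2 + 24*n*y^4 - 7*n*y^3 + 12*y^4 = (n - 4*y)*(n - 3*y)*(n*y + y)^2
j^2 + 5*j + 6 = (j + 2)*(j + 3)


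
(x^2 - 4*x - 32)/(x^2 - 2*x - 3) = (-x^2 + 4*x + 32)/(-x^2 + 2*x + 3)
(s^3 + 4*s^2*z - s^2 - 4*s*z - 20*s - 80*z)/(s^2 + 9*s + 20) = (s^2 + 4*s*z - 5*s - 20*z)/(s + 5)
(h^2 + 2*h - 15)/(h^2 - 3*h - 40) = (h - 3)/(h - 8)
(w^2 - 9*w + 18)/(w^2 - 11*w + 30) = (w - 3)/(w - 5)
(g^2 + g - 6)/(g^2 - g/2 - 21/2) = 2*(g - 2)/(2*g - 7)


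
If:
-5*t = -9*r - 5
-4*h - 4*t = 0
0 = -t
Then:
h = 0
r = -5/9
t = 0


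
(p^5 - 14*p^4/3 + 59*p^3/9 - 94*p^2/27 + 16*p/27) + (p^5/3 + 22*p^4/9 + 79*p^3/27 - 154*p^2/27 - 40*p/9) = 4*p^5/3 - 20*p^4/9 + 256*p^3/27 - 248*p^2/27 - 104*p/27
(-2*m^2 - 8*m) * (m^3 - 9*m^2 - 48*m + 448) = -2*m^5 + 10*m^4 + 168*m^3 - 512*m^2 - 3584*m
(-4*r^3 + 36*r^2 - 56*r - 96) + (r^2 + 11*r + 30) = -4*r^3 + 37*r^2 - 45*r - 66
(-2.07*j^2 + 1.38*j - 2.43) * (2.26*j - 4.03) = -4.6782*j^3 + 11.4609*j^2 - 11.0532*j + 9.7929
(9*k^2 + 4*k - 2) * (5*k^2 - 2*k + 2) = 45*k^4 + 2*k^3 + 12*k - 4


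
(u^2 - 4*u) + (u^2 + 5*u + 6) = 2*u^2 + u + 6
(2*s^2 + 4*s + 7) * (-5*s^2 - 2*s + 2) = -10*s^4 - 24*s^3 - 39*s^2 - 6*s + 14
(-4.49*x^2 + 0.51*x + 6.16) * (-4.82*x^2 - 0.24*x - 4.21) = 21.6418*x^4 - 1.3806*x^3 - 10.9107*x^2 - 3.6255*x - 25.9336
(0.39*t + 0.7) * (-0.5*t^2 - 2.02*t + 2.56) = -0.195*t^3 - 1.1378*t^2 - 0.4156*t + 1.792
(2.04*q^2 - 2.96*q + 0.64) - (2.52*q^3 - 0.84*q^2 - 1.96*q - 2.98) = -2.52*q^3 + 2.88*q^2 - 1.0*q + 3.62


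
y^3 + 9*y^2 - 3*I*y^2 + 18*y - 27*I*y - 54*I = (y + 3)*(y + 6)*(y - 3*I)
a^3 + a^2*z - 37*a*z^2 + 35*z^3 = (a - 5*z)*(a - z)*(a + 7*z)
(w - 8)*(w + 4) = w^2 - 4*w - 32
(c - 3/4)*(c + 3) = c^2 + 9*c/4 - 9/4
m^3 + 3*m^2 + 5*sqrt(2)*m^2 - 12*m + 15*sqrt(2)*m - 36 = (m + 3)*(m - sqrt(2))*(m + 6*sqrt(2))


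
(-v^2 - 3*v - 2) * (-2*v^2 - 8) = 2*v^4 + 6*v^3 + 12*v^2 + 24*v + 16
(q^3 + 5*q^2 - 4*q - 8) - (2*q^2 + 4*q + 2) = q^3 + 3*q^2 - 8*q - 10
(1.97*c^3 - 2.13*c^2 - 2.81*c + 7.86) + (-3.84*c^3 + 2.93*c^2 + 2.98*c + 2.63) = -1.87*c^3 + 0.8*c^2 + 0.17*c + 10.49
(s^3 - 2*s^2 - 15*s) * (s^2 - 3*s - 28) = s^5 - 5*s^4 - 37*s^3 + 101*s^2 + 420*s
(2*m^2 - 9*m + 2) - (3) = 2*m^2 - 9*m - 1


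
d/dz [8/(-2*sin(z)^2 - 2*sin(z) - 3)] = 16*(sin(2*z) + cos(z))/(2*sin(z) - cos(2*z) + 4)^2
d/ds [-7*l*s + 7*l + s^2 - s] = -7*l + 2*s - 1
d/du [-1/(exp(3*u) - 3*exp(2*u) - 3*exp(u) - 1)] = 3*(exp(2*u) - 2*exp(u) - 1)*exp(u)/(-exp(3*u) + 3*exp(2*u) + 3*exp(u) + 1)^2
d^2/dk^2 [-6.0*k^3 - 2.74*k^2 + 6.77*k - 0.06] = -36.0*k - 5.48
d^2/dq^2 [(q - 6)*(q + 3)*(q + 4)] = 6*q + 2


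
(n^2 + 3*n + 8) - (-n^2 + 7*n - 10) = 2*n^2 - 4*n + 18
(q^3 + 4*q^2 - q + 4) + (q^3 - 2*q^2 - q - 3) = 2*q^3 + 2*q^2 - 2*q + 1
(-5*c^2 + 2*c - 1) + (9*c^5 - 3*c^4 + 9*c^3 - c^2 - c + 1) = 9*c^5 - 3*c^4 + 9*c^3 - 6*c^2 + c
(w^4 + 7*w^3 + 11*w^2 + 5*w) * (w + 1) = w^5 + 8*w^4 + 18*w^3 + 16*w^2 + 5*w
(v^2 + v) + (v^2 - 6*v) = 2*v^2 - 5*v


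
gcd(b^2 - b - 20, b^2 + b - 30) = b - 5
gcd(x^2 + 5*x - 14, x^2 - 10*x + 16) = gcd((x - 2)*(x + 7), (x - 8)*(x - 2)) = x - 2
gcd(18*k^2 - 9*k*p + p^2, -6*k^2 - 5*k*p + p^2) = -6*k + p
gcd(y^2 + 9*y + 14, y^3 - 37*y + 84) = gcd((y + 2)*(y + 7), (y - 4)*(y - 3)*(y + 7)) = y + 7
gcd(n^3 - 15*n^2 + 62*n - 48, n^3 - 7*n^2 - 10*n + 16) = n^2 - 9*n + 8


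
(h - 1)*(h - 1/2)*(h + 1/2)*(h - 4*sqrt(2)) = h^4 - 4*sqrt(2)*h^3 - h^3 - h^2/4 + 4*sqrt(2)*h^2 + h/4 + sqrt(2)*h - sqrt(2)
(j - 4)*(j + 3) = j^2 - j - 12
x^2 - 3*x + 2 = (x - 2)*(x - 1)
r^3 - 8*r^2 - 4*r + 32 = (r - 8)*(r - 2)*(r + 2)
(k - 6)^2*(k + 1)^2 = k^4 - 10*k^3 + 13*k^2 + 60*k + 36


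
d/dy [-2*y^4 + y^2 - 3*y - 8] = -8*y^3 + 2*y - 3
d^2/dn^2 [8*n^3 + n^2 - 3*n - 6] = 48*n + 2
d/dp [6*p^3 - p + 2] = 18*p^2 - 1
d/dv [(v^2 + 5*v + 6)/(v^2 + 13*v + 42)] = 4*(2*v^2 + 18*v + 33)/(v^4 + 26*v^3 + 253*v^2 + 1092*v + 1764)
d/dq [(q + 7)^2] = 2*q + 14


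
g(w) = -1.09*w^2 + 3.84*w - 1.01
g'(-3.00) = 10.38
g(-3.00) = -22.34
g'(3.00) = -2.70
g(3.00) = 0.70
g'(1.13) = 1.38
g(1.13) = 1.94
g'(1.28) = 1.05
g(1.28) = 2.12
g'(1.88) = -0.26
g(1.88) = 2.36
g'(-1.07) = 6.17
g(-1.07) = -6.37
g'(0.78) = 2.14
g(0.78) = 1.32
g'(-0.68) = 5.32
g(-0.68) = -4.13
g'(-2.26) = 8.77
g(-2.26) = -15.26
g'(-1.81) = 7.79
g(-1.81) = -11.53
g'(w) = 3.84 - 2.18*w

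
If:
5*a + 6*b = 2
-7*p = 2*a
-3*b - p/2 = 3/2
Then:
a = 35/37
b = -101/222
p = -10/37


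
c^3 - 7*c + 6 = (c - 2)*(c - 1)*(c + 3)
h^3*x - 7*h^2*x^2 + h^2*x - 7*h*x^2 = h*(h - 7*x)*(h*x + x)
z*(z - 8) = z^2 - 8*z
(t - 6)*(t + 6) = t^2 - 36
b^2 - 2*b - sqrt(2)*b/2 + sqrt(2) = (b - 2)*(b - sqrt(2)/2)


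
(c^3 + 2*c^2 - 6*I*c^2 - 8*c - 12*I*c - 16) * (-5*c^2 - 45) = -5*c^5 - 10*c^4 + 30*I*c^4 - 5*c^3 + 60*I*c^3 - 10*c^2 + 270*I*c^2 + 360*c + 540*I*c + 720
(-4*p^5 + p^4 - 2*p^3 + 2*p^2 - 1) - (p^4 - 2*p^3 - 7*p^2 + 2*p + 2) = -4*p^5 + 9*p^2 - 2*p - 3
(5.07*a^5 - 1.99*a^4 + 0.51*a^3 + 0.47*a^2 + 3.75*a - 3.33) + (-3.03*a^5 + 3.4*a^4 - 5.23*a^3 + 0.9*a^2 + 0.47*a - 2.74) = 2.04*a^5 + 1.41*a^4 - 4.72*a^3 + 1.37*a^2 + 4.22*a - 6.07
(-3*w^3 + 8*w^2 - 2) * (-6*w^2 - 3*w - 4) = 18*w^5 - 39*w^4 - 12*w^3 - 20*w^2 + 6*w + 8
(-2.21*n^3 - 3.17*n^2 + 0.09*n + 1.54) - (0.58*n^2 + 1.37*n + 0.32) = -2.21*n^3 - 3.75*n^2 - 1.28*n + 1.22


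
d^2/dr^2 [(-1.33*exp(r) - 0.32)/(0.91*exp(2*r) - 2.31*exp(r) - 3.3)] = (-1.101373*exp(4*r) - 3.855761*exp(3*r) - 21.945924*exp(2*r) + 4.587198*exp(r) - 12.04434)*exp(r)/(0.753571*exp(6*r) - 5.738733*exp(5*r) + 6.369363*exp(4*r) + 29.295189*exp(3*r) - 23.09769*exp(2*r) - 75.4677*exp(r) - 35.937)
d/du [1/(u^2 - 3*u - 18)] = (3 - 2*u)/(-u^2 + 3*u + 18)^2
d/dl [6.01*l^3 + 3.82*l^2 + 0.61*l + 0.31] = 18.03*l^2 + 7.64*l + 0.61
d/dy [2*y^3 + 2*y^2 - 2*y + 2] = 6*y^2 + 4*y - 2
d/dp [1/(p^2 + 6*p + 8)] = 2*(-p - 3)/(p^2 + 6*p + 8)^2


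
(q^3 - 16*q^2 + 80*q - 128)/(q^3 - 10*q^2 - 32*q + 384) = (q^2 - 8*q + 16)/(q^2 - 2*q - 48)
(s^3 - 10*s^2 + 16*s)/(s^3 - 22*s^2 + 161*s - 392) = s*(s - 2)/(s^2 - 14*s + 49)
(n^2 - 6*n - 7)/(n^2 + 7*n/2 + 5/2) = 2*(n - 7)/(2*n + 5)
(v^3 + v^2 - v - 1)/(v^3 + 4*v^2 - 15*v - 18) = (v^2 - 1)/(v^2 + 3*v - 18)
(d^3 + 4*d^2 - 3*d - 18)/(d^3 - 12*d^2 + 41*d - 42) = (d^2 + 6*d + 9)/(d^2 - 10*d + 21)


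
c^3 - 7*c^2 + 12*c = c*(c - 4)*(c - 3)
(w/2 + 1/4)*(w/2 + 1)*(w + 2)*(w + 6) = w^4/4 + 21*w^3/8 + 33*w^2/4 + 19*w/2 + 3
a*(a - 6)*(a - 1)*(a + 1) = a^4 - 6*a^3 - a^2 + 6*a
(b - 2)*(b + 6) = b^2 + 4*b - 12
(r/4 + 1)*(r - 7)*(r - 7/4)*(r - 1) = r^4/4 - 23*r^3/16 - 9*r^2/2 + 287*r/16 - 49/4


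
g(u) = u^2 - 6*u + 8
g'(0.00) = -6.00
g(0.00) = 8.00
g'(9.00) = 12.00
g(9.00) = 35.00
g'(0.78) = -4.44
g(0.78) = 3.93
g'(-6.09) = -18.18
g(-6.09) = 81.63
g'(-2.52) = -11.04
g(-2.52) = 29.47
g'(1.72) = -2.56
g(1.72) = 0.64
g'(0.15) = -5.70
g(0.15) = 7.12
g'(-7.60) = -21.20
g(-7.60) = 111.36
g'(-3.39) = -12.78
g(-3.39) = 39.83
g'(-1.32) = -8.64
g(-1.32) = 17.66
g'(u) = 2*u - 6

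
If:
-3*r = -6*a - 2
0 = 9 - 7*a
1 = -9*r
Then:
No Solution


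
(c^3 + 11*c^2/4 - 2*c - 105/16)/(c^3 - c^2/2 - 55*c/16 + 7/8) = (4*c^2 + 4*c - 15)/(4*c^2 - 9*c + 2)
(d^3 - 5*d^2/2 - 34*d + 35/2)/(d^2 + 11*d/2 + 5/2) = (2*d^2 - 15*d + 7)/(2*d + 1)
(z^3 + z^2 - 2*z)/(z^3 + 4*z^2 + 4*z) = (z - 1)/(z + 2)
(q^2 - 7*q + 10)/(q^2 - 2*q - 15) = (q - 2)/(q + 3)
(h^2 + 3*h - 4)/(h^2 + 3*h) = (h^2 + 3*h - 4)/(h*(h + 3))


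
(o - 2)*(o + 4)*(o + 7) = o^3 + 9*o^2 + 6*o - 56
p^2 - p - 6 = (p - 3)*(p + 2)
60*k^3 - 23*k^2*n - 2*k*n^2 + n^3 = (-4*k + n)*(-3*k + n)*(5*k + n)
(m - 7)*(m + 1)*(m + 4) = m^3 - 2*m^2 - 31*m - 28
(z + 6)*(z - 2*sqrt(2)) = z^2 - 2*sqrt(2)*z + 6*z - 12*sqrt(2)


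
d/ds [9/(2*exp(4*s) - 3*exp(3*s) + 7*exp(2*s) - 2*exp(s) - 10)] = (-72*exp(3*s) + 81*exp(2*s) - 126*exp(s) + 18)*exp(s)/(-2*exp(4*s) + 3*exp(3*s) - 7*exp(2*s) + 2*exp(s) + 10)^2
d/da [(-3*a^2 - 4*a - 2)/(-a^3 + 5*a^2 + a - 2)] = (-3*a^4 - 8*a^3 + 11*a^2 + 32*a + 10)/(a^6 - 10*a^5 + 23*a^4 + 14*a^3 - 19*a^2 - 4*a + 4)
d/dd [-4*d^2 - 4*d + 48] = -8*d - 4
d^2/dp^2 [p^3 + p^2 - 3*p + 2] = 6*p + 2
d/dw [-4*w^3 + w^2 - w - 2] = -12*w^2 + 2*w - 1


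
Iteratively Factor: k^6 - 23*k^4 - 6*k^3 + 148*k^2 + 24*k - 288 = (k - 2)*(k^5 + 2*k^4 - 19*k^3 - 44*k^2 + 60*k + 144) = (k - 2)*(k + 2)*(k^4 - 19*k^2 - 6*k + 72) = (k - 4)*(k - 2)*(k + 2)*(k^3 + 4*k^2 - 3*k - 18) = (k - 4)*(k - 2)*(k + 2)*(k + 3)*(k^2 + k - 6) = (k - 4)*(k - 2)*(k + 2)*(k + 3)^2*(k - 2)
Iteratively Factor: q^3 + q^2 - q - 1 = (q + 1)*(q^2 - 1) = (q + 1)^2*(q - 1)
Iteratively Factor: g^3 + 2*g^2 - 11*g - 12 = (g + 1)*(g^2 + g - 12) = (g + 1)*(g + 4)*(g - 3)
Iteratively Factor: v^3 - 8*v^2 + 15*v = (v - 3)*(v^2 - 5*v) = (v - 5)*(v - 3)*(v)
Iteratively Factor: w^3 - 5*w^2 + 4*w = (w - 4)*(w^2 - w) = w*(w - 4)*(w - 1)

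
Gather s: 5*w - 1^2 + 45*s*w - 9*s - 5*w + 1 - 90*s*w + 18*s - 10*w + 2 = s*(9 - 45*w) - 10*w + 2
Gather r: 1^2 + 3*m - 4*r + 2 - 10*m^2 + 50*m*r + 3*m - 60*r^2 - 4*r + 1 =-10*m^2 + 6*m - 60*r^2 + r*(50*m - 8) + 4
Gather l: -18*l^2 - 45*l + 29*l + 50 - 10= -18*l^2 - 16*l + 40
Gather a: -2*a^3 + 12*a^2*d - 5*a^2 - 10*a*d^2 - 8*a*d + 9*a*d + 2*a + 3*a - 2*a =-2*a^3 + a^2*(12*d - 5) + a*(-10*d^2 + d + 3)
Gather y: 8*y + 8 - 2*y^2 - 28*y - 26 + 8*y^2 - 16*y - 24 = 6*y^2 - 36*y - 42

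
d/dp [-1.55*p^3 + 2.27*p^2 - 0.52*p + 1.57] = -4.65*p^2 + 4.54*p - 0.52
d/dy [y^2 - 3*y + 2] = 2*y - 3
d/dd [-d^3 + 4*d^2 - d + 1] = -3*d^2 + 8*d - 1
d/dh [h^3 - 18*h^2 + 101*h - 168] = 3*h^2 - 36*h + 101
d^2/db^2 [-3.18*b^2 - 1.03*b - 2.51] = -6.36000000000000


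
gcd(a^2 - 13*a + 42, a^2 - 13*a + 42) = a^2 - 13*a + 42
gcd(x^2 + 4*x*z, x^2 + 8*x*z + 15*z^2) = 1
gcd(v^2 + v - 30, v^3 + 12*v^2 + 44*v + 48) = v + 6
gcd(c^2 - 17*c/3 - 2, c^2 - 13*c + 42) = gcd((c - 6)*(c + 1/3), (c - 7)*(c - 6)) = c - 6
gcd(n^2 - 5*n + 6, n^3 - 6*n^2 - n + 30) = n - 3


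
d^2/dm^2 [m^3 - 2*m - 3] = 6*m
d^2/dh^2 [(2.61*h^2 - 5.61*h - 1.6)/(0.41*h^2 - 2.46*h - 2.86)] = (-4.44089209850063e-16*h^4 + 3.37880999999999*h^3 + 16.749156*h^2 - 29.787156*h + 98.519504)/(0.068921*h^6 - 1.240578*h^5 + 6.00117*h^4 + 2.42064*h^3 - 41.86182*h^2 - 60.365448*h - 23.393656)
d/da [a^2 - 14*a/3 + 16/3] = 2*a - 14/3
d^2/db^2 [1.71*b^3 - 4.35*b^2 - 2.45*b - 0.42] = 10.26*b - 8.7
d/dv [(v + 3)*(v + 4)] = 2*v + 7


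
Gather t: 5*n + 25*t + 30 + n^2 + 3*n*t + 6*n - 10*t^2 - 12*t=n^2 + 11*n - 10*t^2 + t*(3*n + 13) + 30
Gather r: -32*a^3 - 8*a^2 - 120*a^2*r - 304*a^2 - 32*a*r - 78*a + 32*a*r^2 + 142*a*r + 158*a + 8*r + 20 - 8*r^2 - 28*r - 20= -32*a^3 - 312*a^2 + 80*a + r^2*(32*a - 8) + r*(-120*a^2 + 110*a - 20)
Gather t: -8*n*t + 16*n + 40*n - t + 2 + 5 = 56*n + t*(-8*n - 1) + 7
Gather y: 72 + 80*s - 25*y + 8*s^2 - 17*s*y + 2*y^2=8*s^2 + 80*s + 2*y^2 + y*(-17*s - 25) + 72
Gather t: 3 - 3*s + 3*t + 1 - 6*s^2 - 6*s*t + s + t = -6*s^2 - 2*s + t*(4 - 6*s) + 4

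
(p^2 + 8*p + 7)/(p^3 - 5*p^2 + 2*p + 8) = (p + 7)/(p^2 - 6*p + 8)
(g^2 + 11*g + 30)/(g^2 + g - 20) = (g + 6)/(g - 4)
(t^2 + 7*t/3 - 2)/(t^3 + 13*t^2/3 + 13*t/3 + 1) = (3*t - 2)/(3*t^2 + 4*t + 1)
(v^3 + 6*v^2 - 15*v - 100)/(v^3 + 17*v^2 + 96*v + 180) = (v^2 + v - 20)/(v^2 + 12*v + 36)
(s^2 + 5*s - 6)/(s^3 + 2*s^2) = (s^2 + 5*s - 6)/(s^2*(s + 2))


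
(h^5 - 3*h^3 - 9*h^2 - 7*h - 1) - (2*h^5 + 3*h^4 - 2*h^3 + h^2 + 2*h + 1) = -h^5 - 3*h^4 - h^3 - 10*h^2 - 9*h - 2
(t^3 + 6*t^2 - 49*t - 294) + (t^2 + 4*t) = t^3 + 7*t^2 - 45*t - 294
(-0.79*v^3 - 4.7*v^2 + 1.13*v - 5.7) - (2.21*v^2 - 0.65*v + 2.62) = -0.79*v^3 - 6.91*v^2 + 1.78*v - 8.32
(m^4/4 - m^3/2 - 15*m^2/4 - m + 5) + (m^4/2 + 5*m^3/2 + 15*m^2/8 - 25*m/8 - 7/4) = 3*m^4/4 + 2*m^3 - 15*m^2/8 - 33*m/8 + 13/4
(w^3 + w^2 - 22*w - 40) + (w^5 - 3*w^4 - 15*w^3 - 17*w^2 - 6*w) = w^5 - 3*w^4 - 14*w^3 - 16*w^2 - 28*w - 40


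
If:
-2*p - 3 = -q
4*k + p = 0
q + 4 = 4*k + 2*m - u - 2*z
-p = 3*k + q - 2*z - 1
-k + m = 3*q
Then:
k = 2/9 - 2*z/9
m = 46*z/9 + 35/9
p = 8*z/9 - 8/9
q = 16*z/9 + 11/9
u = 50*z/9 + 31/9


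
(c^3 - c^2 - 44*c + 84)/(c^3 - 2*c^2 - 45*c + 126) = (c - 2)/(c - 3)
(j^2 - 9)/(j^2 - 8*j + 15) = (j + 3)/(j - 5)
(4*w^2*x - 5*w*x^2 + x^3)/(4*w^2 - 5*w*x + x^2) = x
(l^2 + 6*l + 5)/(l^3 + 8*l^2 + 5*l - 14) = (l^2 + 6*l + 5)/(l^3 + 8*l^2 + 5*l - 14)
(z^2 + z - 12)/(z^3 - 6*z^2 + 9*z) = (z + 4)/(z*(z - 3))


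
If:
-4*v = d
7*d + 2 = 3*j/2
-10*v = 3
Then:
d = 6/5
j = 104/15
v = -3/10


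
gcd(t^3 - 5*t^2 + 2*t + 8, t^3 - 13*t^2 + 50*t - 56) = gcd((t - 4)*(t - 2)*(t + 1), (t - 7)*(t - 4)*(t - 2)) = t^2 - 6*t + 8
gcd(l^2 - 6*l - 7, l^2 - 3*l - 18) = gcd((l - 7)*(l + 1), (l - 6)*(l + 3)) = 1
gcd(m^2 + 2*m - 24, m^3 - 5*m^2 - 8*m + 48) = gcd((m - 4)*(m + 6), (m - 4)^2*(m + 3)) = m - 4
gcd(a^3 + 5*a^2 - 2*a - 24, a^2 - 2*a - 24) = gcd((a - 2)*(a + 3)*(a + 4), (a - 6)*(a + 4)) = a + 4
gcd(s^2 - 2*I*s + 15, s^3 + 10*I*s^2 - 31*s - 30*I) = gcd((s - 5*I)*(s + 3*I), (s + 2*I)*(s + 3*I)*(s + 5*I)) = s + 3*I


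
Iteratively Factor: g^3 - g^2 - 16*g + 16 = (g - 1)*(g^2 - 16) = (g - 1)*(g + 4)*(g - 4)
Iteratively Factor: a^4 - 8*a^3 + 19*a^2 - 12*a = (a)*(a^3 - 8*a^2 + 19*a - 12) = a*(a - 4)*(a^2 - 4*a + 3) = a*(a - 4)*(a - 1)*(a - 3)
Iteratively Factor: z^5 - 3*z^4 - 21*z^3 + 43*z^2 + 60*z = (z + 4)*(z^4 - 7*z^3 + 7*z^2 + 15*z) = z*(z + 4)*(z^3 - 7*z^2 + 7*z + 15) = z*(z + 1)*(z + 4)*(z^2 - 8*z + 15) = z*(z - 3)*(z + 1)*(z + 4)*(z - 5)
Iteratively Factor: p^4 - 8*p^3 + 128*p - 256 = (p - 4)*(p^3 - 4*p^2 - 16*p + 64) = (p - 4)^2*(p^2 - 16) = (p - 4)^3*(p + 4)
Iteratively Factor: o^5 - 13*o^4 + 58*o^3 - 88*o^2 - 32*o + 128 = (o - 4)*(o^4 - 9*o^3 + 22*o^2 - 32) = (o - 4)*(o + 1)*(o^3 - 10*o^2 + 32*o - 32) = (o - 4)^2*(o + 1)*(o^2 - 6*o + 8) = (o - 4)^3*(o + 1)*(o - 2)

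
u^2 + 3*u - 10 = (u - 2)*(u + 5)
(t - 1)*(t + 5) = t^2 + 4*t - 5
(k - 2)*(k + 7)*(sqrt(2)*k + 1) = sqrt(2)*k^3 + k^2 + 5*sqrt(2)*k^2 - 14*sqrt(2)*k + 5*k - 14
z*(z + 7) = z^2 + 7*z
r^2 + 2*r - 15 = (r - 3)*(r + 5)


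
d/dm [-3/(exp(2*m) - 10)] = 6*exp(2*m)/(exp(2*m) - 10)^2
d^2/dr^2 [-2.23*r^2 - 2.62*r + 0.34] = -4.46000000000000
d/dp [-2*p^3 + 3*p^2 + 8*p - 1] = -6*p^2 + 6*p + 8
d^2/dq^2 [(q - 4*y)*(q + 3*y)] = 2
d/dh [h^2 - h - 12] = 2*h - 1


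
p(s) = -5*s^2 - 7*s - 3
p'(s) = -10*s - 7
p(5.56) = -196.49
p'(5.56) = -62.60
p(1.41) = -22.81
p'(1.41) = -21.10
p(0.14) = -4.08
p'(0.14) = -8.40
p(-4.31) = -65.71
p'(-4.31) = 36.10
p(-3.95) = -53.36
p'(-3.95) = 32.50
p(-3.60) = -42.60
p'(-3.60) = 29.00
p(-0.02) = -2.86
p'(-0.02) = -6.80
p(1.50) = -24.75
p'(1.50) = -22.00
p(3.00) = -69.00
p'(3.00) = -37.00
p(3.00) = -69.00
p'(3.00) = -37.00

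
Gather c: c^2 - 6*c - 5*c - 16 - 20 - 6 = c^2 - 11*c - 42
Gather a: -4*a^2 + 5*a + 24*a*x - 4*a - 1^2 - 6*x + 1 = -4*a^2 + a*(24*x + 1) - 6*x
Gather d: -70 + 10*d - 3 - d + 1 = 9*d - 72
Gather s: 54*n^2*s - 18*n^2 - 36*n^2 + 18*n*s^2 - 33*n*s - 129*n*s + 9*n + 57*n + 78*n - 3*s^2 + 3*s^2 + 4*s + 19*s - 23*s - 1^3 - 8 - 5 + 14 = -54*n^2 + 18*n*s^2 + 144*n + s*(54*n^2 - 162*n)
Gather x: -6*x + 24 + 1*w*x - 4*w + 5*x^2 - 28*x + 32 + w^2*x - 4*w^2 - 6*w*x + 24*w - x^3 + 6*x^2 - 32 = -4*w^2 + 20*w - x^3 + 11*x^2 + x*(w^2 - 5*w - 34) + 24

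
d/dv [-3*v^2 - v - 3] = -6*v - 1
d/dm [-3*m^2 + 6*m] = 6 - 6*m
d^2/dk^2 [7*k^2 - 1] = 14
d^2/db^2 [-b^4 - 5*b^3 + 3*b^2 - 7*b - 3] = -12*b^2 - 30*b + 6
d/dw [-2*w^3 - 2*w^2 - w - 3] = -6*w^2 - 4*w - 1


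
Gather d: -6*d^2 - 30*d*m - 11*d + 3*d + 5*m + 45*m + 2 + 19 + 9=-6*d^2 + d*(-30*m - 8) + 50*m + 30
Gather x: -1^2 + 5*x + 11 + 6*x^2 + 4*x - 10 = 6*x^2 + 9*x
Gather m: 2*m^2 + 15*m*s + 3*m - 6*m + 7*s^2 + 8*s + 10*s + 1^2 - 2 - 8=2*m^2 + m*(15*s - 3) + 7*s^2 + 18*s - 9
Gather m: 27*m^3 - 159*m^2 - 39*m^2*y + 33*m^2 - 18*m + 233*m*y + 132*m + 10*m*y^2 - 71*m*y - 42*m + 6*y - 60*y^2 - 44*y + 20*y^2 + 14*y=27*m^3 + m^2*(-39*y - 126) + m*(10*y^2 + 162*y + 72) - 40*y^2 - 24*y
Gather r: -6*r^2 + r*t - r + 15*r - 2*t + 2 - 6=-6*r^2 + r*(t + 14) - 2*t - 4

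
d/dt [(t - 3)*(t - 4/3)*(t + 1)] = 3*t^2 - 20*t/3 - 1/3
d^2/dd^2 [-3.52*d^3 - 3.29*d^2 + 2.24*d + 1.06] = -21.12*d - 6.58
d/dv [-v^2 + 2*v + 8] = 2 - 2*v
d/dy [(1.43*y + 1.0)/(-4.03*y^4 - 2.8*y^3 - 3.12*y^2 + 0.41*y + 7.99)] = (17.2887*y^4 + 24.128*y^3 + 12.8616*y^2 + 6.24*y + 11.0157)/(16.2409*y^8 + 22.568*y^7 + 32.9872*y^6 + 14.1674*y^5 - 56.961*y^4 - 47.3024*y^3 - 49.6895*y^2 + 6.5518*y + 63.8401)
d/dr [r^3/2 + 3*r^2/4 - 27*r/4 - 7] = 3*r^2/2 + 3*r/2 - 27/4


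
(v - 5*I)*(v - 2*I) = v^2 - 7*I*v - 10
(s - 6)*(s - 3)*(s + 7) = s^3 - 2*s^2 - 45*s + 126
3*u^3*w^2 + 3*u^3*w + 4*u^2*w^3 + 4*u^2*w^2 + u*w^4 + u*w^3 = w*(u + w)*(3*u + w)*(u*w + u)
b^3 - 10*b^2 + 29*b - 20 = (b - 5)*(b - 4)*(b - 1)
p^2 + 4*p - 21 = (p - 3)*(p + 7)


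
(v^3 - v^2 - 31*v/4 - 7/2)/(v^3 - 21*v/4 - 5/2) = (2*v - 7)/(2*v - 5)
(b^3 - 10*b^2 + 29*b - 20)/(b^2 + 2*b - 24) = (b^2 - 6*b + 5)/(b + 6)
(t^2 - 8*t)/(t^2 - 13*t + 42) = t*(t - 8)/(t^2 - 13*t + 42)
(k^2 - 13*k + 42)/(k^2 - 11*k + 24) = (k^2 - 13*k + 42)/(k^2 - 11*k + 24)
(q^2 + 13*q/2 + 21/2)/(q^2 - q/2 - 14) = (q + 3)/(q - 4)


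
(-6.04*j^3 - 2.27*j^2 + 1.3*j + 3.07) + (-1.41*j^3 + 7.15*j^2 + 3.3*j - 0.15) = -7.45*j^3 + 4.88*j^2 + 4.6*j + 2.92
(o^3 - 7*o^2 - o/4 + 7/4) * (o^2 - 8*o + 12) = o^5 - 15*o^4 + 271*o^3/4 - 321*o^2/4 - 17*o + 21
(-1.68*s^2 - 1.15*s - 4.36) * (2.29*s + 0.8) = -3.8472*s^3 - 3.9775*s^2 - 10.9044*s - 3.488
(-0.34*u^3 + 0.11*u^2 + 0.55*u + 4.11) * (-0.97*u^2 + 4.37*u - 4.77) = 0.3298*u^5 - 1.5925*u^4 + 1.569*u^3 - 2.1079*u^2 + 15.3372*u - 19.6047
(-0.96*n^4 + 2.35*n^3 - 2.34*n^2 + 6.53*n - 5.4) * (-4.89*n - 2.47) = 4.6944*n^5 - 9.1203*n^4 + 5.6381*n^3 - 26.1519*n^2 + 10.2769*n + 13.338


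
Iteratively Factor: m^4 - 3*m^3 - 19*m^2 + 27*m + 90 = (m + 3)*(m^3 - 6*m^2 - m + 30) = (m - 3)*(m + 3)*(m^2 - 3*m - 10) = (m - 3)*(m + 2)*(m + 3)*(m - 5)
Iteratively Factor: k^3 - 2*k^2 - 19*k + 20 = (k + 4)*(k^2 - 6*k + 5) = (k - 1)*(k + 4)*(k - 5)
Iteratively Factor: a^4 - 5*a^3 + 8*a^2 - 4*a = (a)*(a^3 - 5*a^2 + 8*a - 4) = a*(a - 2)*(a^2 - 3*a + 2) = a*(a - 2)^2*(a - 1)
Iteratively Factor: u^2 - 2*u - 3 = (u + 1)*(u - 3)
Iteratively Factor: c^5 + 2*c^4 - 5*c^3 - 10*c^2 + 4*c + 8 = (c - 1)*(c^4 + 3*c^3 - 2*c^2 - 12*c - 8) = (c - 1)*(c + 1)*(c^3 + 2*c^2 - 4*c - 8) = (c - 1)*(c + 1)*(c + 2)*(c^2 - 4) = (c - 1)*(c + 1)*(c + 2)^2*(c - 2)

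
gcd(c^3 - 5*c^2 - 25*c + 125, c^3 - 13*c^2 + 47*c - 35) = c - 5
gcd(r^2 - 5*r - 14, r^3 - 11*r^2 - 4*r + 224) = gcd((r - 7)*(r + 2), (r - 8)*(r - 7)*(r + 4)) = r - 7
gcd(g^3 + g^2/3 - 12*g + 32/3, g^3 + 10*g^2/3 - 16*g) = g - 8/3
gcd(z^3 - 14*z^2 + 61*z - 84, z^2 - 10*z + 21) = z^2 - 10*z + 21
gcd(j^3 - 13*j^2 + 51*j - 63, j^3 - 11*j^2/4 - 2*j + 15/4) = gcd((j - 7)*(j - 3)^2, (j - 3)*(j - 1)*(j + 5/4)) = j - 3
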